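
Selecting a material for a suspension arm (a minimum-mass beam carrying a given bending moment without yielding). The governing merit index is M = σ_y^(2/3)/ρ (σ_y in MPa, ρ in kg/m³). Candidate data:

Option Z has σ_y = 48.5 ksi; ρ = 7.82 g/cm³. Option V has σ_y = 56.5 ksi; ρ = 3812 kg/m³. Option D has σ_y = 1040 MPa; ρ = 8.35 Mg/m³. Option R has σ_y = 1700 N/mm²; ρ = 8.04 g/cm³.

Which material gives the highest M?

option R

Putting every candidate on a common basis:
  option Z: σ_y = 334.4 MPa, ρ = 7820 kg/m³
  option V: σ_y = 389.6 MPa, ρ = 3812 kg/m³
  option D: σ_y = 1040 MPa, ρ = 8350 kg/m³
  option R: σ_y = 1700 MPa, ρ = 8040 kg/m³
  option R: M = 17.7×10⁻³
  option V: M = 14.0×10⁻³
  option D: M = 12.3×10⁻³
  option Z: M = 6.16×10⁻³
Option R has the largest M.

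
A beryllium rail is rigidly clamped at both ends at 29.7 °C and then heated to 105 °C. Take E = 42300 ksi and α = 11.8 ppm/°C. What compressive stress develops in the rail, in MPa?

259 MPa

E = 42300 ksi = 291.6 GPa.
ΔT = 75.30 K. Constrained thermal stress σ = E·α·ΔT = 291.6×10³ MPa × 11.8×10⁻⁶ × 75.30 = 259 MPa (compressive).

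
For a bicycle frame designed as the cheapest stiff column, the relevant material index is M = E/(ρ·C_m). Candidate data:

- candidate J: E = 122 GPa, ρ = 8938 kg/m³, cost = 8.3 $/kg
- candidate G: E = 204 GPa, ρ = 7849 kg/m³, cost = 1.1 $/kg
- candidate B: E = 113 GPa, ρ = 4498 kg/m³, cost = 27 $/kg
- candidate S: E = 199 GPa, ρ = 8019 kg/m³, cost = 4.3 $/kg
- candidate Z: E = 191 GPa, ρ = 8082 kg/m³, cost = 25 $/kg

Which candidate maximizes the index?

candidate G

Evaluate M for each candidate:
  candidate G: M = 23.6 MN·m per $
  candidate S: M = 5.77 MN·m per $
  candidate J: M = 1.64 MN·m per $
  candidate Z: M = 0.945 MN·m per $
  candidate B: M = 0.930 MN·m per $
The maximum is for candidate G.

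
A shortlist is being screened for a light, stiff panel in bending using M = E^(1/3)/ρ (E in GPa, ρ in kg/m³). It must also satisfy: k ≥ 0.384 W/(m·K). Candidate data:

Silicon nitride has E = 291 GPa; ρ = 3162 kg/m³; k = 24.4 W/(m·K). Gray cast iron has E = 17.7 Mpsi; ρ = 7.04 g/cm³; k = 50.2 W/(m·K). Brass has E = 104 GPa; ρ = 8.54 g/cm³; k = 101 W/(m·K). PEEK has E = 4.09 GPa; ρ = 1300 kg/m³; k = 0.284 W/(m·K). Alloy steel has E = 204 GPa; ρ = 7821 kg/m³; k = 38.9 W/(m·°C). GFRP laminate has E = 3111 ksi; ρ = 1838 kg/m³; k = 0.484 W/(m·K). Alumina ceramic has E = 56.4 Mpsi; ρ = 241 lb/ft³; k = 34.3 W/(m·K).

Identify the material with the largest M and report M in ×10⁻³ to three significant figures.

Screen on constraints: k ≥ 0.384 W/(m·K). Survivors: silicon nitride, gray cast iron, brass, alloy steel, GFRP laminate, alumina ceramic.
After converting to SI:
  silicon nitride: E = 291.0 GPa, ρ = 3162 kg/m³
  gray cast iron: E = 122.0 GPa, ρ = 7040 kg/m³
  brass: E = 104.0 GPa, ρ = 8540 kg/m³
  alloy steel: E = 204.0 GPa, ρ = 7821 kg/m³
  GFRP laminate: E = 21.45 GPa, ρ = 1838 kg/m³
  alumina ceramic: E = 388.9 GPa, ρ = 3860 kg/m³
  silicon nitride: M = 2.10×10⁻³
  alumina ceramic: M = 1.89×10⁻³
  GFRP laminate: M = 1.51×10⁻³
  alloy steel: M = 0.753×10⁻³
  gray cast iron: M = 0.705×10⁻³
  brass: M = 0.551×10⁻³
Highest index: silicon nitride.

silicon nitride, M = 2.10×10⁻³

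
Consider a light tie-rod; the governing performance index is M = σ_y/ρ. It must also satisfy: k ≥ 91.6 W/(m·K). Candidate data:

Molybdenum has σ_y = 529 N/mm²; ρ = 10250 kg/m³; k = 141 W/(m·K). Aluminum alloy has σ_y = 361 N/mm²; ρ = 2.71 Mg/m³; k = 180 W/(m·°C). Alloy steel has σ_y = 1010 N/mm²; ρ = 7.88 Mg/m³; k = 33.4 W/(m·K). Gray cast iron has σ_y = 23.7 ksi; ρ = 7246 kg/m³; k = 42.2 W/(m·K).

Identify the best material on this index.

Screen on constraints: k ≥ 91.6 W/(m·K). Survivors: molybdenum, aluminum alloy.
After converting to SI:
  molybdenum: σ_y = 529.0 MPa, ρ = 10250 kg/m³
  aluminum alloy: σ_y = 361.0 MPa, ρ = 2710 kg/m³
  aluminum alloy: M = 133 kN·m/kg
  molybdenum: M = 51.6 kN·m/kg
Highest index: aluminum alloy.

aluminum alloy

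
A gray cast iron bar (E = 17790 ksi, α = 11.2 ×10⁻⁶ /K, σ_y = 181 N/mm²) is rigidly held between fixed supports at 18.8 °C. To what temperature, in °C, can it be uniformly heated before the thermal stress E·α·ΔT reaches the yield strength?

151 °C

E = 17790 ksi = 122.7 GPa.
σ_y = 181 N/mm² = 181.0 MPa.
E·α·ΔT = 181.0 MPa ⇒ ΔT = 181.0 / (122.7×10³ × 11.2×10⁻⁶) = 131.8 K.
T = 18.8 + 131.8 = 150.6 °C.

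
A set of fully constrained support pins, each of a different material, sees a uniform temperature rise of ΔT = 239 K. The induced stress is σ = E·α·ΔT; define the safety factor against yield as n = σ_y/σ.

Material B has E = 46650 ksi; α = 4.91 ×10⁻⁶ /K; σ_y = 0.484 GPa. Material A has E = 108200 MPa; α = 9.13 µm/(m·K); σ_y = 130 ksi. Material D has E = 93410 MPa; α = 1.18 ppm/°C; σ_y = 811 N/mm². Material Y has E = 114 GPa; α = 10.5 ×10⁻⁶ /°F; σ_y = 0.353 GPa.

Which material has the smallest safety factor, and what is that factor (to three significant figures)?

material Y, n = 0.686

In consistent units (E in GPa, α in ×10⁻⁶/K, σ_y in MPa):
  material B: E = 321.6, α = 4.91, σ_y = 484.0 → σ = 377 MPa, n = 1.28
  material A: E = 108.2, α = 9.13, σ_y = 896.3 → σ = 236 MPa, n = 3.80
  material D: E = 93.41, α = 1.18, σ_y = 811.0 → σ = 26.3 MPa, n = 30.8
  material Y: E = 114.0, α = 18.9, σ_y = 353.0 → σ = 515 MPa, n = 0.686
Smallest n: material Y with n = 0.686.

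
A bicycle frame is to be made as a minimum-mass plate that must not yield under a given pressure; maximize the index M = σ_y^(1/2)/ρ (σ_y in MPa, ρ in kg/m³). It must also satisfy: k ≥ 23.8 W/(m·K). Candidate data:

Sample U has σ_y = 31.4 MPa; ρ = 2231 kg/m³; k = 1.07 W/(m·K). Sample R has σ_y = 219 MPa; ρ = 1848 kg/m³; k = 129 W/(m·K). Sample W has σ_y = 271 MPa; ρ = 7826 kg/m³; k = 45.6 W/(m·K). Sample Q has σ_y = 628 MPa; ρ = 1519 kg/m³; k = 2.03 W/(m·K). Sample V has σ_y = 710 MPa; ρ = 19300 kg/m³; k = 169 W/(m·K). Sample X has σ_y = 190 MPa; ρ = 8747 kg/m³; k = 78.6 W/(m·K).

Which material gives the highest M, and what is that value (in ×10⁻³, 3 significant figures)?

Screen on constraints: k ≥ 23.8 W/(m·K). Survivors: sample R, sample W, sample V, sample X.
Computing M directly (units already consistent):
  sample R: M = 8.01×10⁻³
  sample W: M = 2.10×10⁻³
  sample X: M = 1.58×10⁻³
  sample V: M = 1.38×10⁻³
Highest index: sample R.

sample R, M = 8.01×10⁻³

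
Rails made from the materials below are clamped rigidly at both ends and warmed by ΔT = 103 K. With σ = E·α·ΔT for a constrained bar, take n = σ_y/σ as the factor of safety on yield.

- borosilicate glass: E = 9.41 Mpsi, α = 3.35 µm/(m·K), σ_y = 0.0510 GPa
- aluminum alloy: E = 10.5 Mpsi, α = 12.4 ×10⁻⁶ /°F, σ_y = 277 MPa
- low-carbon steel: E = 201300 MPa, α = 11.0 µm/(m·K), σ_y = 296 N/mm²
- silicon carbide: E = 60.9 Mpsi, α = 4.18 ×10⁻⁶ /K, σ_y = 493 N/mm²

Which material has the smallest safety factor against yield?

low-carbon steel

In consistent units (E in GPa, α in ×10⁻⁶/K, σ_y in MPa):
  borosilicate glass: E = 64.88, α = 3.35, σ_y = 51.00 → σ = 22.4 MPa, n = 2.28
  aluminum alloy: E = 72.39, α = 22.3, σ_y = 277.0 → σ = 166 MPa, n = 1.66
  low-carbon steel: E = 201.3, α = 11.0, σ_y = 296.0 → σ = 228 MPa, n = 1.30
  silicon carbide: E = 419.9, α = 4.18, σ_y = 493.0 → σ = 181 MPa, n = 2.73
Low-carbon steel has the lowest safety factor, n = 1.30.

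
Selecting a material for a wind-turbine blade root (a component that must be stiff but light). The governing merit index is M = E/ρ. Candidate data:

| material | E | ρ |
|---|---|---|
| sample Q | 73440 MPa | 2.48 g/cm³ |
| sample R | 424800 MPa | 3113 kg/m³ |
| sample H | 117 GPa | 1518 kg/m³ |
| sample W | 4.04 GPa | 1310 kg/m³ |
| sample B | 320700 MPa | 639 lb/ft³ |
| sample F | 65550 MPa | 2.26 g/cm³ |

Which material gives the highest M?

Normalizing units and computing the index:
  sample Q: E = 73.44 GPa, ρ = 2480 kg/m³
  sample R: E = 424.8 GPa, ρ = 3113 kg/m³
  sample H: E = 117.0 GPa, ρ = 1518 kg/m³
  sample W: E = 4.040 GPa, ρ = 1310 kg/m³
  sample B: E = 320.7 GPa, ρ = 10240 kg/m³
  sample F: E = 65.55 GPa, ρ = 2260 kg/m³
  sample R: M = 136 MN·m/kg
  sample H: M = 77.1 MN·m/kg
  sample B: M = 31.3 MN·m/kg
  sample Q: M = 29.6 MN·m/kg
  sample F: M = 29.0 MN·m/kg
  sample W: M = 3.08 MN·m/kg
Highest index: sample R.

sample R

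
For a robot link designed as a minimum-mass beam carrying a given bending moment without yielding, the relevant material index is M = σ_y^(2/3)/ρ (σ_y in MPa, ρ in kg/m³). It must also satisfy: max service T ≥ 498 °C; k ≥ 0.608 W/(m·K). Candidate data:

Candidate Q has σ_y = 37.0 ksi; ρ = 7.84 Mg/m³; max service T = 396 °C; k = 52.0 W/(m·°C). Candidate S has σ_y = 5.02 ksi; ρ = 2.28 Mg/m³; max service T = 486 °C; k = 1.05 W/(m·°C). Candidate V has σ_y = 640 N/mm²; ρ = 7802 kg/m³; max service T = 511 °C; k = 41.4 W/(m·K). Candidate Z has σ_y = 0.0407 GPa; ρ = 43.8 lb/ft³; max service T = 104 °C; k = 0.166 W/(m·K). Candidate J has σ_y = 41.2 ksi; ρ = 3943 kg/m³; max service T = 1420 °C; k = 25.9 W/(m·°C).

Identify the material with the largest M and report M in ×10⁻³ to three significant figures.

candidate J, M = 11.0×10⁻³

Screen on constraints: max service T ≥ 498 °C; k ≥ 0.608 W/(m·K). Survivors: candidate V, candidate J.
After converting to SI:
  candidate V: σ_y = 640.0 MPa, ρ = 7802 kg/m³
  candidate J: σ_y = 284.1 MPa, ρ = 3943 kg/m³
  candidate J: M = 11.0×10⁻³
  candidate V: M = 9.52×10⁻³
The maximum is for candidate J.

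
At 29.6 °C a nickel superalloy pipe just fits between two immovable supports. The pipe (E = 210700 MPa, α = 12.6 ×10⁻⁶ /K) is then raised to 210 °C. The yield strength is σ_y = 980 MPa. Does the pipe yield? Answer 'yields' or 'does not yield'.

does not yield

E = 210700 MPa = 210.7 GPa.
ΔT = 180.4 K. Constrained thermal stress σ = E·α·ΔT = 210.7×10³ MPa × 12.6×10⁻⁶ × 180.4 = 479 MPa (compressive).
Compare to σ_y = 980 MPa: σ < σ_y, so it does not yield.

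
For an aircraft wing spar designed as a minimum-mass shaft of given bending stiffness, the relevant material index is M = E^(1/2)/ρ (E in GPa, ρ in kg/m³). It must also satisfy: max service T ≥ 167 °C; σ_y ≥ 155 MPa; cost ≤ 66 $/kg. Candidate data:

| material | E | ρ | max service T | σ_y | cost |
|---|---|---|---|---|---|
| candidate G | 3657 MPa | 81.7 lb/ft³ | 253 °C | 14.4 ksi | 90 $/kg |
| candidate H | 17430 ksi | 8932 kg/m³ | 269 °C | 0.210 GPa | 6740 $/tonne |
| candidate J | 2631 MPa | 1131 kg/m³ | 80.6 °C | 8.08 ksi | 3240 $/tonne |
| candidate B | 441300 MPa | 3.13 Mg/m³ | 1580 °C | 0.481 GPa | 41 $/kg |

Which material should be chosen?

candidate B

Screen on constraints: max service T ≥ 167 °C; σ_y ≥ 155 MPa; cost ≤ 66 $/kg. Survivors: candidate H, candidate B.
Normalizing units and computing the index:
  candidate H: E = 120.2 GPa, ρ = 8932 kg/m³
  candidate B: E = 441.3 GPa, ρ = 3130 kg/m³
  candidate B: M = 6.71×10⁻³
  candidate H: M = 1.23×10⁻³
The maximum is for candidate B.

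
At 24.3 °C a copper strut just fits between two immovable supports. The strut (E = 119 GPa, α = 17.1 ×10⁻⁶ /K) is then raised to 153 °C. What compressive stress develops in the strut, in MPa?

262 MPa

ΔT = 128.7 K. Constrained thermal stress σ = E·α·ΔT = 119.0×10³ MPa × 17.1×10⁻⁶ × 128.7 = 262 MPa (compressive).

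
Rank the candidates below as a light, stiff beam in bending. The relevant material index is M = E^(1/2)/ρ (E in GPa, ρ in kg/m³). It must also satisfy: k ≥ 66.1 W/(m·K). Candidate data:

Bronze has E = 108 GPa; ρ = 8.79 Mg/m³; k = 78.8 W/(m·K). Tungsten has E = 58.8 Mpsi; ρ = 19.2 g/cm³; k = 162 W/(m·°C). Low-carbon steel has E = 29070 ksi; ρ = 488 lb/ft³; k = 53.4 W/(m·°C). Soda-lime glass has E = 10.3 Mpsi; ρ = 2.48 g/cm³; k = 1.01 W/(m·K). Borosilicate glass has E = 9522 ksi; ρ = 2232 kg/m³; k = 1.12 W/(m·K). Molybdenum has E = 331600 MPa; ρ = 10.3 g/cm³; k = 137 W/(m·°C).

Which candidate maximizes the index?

molybdenum

Screen on constraints: k ≥ 66.1 W/(m·K). Survivors: bronze, tungsten, molybdenum.
In SI units:
  bronze: E = 108.0 GPa, ρ = 8790 kg/m³
  tungsten: E = 405.4 GPa, ρ = 19200 kg/m³
  molybdenum: E = 331.6 GPa, ρ = 10300 kg/m³
  molybdenum: M = 1.77×10⁻³
  bronze: M = 1.18×10⁻³
  tungsten: M = 1.05×10⁻³
Molybdenum ranks first.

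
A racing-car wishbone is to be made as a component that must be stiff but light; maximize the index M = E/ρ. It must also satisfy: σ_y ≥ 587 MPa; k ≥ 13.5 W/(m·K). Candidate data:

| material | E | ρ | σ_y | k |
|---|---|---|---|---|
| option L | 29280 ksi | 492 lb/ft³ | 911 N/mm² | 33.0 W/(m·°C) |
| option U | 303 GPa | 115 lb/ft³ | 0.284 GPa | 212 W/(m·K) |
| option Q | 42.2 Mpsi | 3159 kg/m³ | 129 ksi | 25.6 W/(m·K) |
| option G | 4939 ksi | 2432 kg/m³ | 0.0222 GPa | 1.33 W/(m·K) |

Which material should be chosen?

option Q

Screen on constraints: σ_y ≥ 587 MPa; k ≥ 13.5 W/(m·K). Survivors: option L, option Q.
Convert each candidate to consistent units, then evaluate M:
  option L: E = 201.9 GPa, ρ = 7881 kg/m³
  option Q: E = 291.0 GPa, ρ = 3159 kg/m³
  option Q: M = 92.1 MN·m/kg
  option L: M = 25.6 MN·m/kg
Option Q ranks first.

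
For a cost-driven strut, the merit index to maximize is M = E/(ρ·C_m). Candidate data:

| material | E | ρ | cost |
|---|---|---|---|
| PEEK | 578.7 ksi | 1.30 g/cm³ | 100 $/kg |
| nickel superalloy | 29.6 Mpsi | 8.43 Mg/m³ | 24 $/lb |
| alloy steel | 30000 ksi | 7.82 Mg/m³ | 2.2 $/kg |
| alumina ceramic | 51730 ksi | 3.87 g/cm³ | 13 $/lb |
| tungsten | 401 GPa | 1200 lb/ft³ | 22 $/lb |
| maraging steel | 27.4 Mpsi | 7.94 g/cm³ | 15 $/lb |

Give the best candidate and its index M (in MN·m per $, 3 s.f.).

alloy steel, M = 12.0 MN·m per $

Putting every candidate on a common basis:
  PEEK: E = 3.990 GPa, ρ = 1300 kg/m³, cost = 100.0 $/kg
  nickel superalloy: E = 204.1 GPa, ρ = 8430 kg/m³, cost = 52.91 $/kg
  alloy steel: E = 206.8 GPa, ρ = 7820 kg/m³, cost = 2.200 $/kg
  alumina ceramic: E = 356.7 GPa, ρ = 3870 kg/m³, cost = 28.66 $/kg
  tungsten: E = 401.0 GPa, ρ = 19220 kg/m³, cost = 48.50 $/kg
  maraging steel: E = 188.9 GPa, ρ = 7940 kg/m³, cost = 33.07 $/kg
  alloy steel: M = 12.0 MN·m per $
  alumina ceramic: M = 3.22 MN·m per $
  maraging steel: M = 0.720 MN·m per $
  nickel superalloy: M = 0.458 MN·m per $
  tungsten: M = 0.430 MN·m per $
  PEEK: M = 0.0307 MN·m per $
Alloy steel has the largest M.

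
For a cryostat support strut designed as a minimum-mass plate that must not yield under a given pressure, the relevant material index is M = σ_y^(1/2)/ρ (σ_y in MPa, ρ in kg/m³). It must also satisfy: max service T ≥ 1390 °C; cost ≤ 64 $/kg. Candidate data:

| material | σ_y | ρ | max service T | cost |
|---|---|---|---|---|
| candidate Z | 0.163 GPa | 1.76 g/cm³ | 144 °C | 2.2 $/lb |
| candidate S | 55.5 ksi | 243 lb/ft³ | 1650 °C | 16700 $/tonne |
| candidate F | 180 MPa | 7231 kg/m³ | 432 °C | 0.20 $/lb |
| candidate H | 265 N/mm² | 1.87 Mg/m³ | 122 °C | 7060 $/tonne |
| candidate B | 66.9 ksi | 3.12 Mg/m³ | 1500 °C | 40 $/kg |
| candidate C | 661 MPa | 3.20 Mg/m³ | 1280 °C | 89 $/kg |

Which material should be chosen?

candidate B

Screen on constraints: max service T ≥ 1390 °C; cost ≤ 64 $/kg. Survivors: candidate S, candidate B.
After converting to SI:
  candidate S: σ_y = 382.7 MPa, ρ = 3892 kg/m³
  candidate B: σ_y = 461.3 MPa, ρ = 3120 kg/m³
  candidate B: M = 6.88×10⁻³
  candidate S: M = 5.03×10⁻³
Highest index: candidate B.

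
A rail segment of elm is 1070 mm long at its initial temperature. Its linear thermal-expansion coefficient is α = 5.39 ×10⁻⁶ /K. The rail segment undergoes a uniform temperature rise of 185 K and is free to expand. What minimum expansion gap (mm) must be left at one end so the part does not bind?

ΔL = α·L₀·ΔT = 5.39×10⁻⁶ × 1070 mm × 185.0 K = 1.07 mm.

1.07 mm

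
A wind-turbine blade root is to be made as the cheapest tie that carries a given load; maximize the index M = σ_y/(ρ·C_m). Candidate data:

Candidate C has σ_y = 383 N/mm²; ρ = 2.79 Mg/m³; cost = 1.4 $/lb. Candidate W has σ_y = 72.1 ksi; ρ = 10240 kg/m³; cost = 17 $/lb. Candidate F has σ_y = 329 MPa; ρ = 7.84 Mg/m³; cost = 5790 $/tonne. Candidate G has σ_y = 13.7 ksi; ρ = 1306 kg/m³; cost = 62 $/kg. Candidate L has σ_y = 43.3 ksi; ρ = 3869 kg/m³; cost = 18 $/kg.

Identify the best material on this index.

Convert each candidate to consistent units, then evaluate M:
  candidate C: σ_y = 383.0 MPa, ρ = 2790 kg/m³, cost = 3.086 $/kg
  candidate W: σ_y = 497.1 MPa, ρ = 10240 kg/m³, cost = 37.48 $/kg
  candidate F: σ_y = 329.0 MPa, ρ = 7840 kg/m³, cost = 5.790 $/kg
  candidate G: σ_y = 94.46 MPa, ρ = 1306 kg/m³, cost = 62.00 $/kg
  candidate L: σ_y = 298.5 MPa, ρ = 3869 kg/m³, cost = 18.00 $/kg
  candidate C: M = 44.5 kN·m per $
  candidate F: M = 7.25 kN·m per $
  candidate L: M = 4.29 kN·m per $
  candidate W: M = 1.30 kN·m per $
  candidate G: M = 1.17 kN·m per $
Highest index: candidate C.

candidate C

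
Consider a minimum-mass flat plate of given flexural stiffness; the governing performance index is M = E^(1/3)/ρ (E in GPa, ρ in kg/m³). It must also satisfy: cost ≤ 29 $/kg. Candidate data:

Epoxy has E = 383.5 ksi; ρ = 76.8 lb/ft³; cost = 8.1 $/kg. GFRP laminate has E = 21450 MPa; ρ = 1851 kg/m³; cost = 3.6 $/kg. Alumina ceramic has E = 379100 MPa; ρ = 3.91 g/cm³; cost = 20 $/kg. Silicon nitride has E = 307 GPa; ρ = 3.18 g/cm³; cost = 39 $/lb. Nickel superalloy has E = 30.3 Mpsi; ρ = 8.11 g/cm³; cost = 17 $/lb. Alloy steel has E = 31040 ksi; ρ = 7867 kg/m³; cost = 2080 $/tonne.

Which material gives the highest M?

Screen on constraints: cost ≤ 29 $/kg. Survivors: epoxy, GFRP laminate, alumina ceramic, alloy steel.
After converting to SI:
  epoxy: E = 2.644 GPa, ρ = 1230 kg/m³
  GFRP laminate: E = 21.45 GPa, ρ = 1851 kg/m³
  alumina ceramic: E = 379.1 GPa, ρ = 3910 kg/m³
  alloy steel: E = 214.0 GPa, ρ = 7867 kg/m³
  alumina ceramic: M = 1.85×10⁻³
  GFRP laminate: M = 1.50×10⁻³
  epoxy: M = 1.12×10⁻³
  alloy steel: M = 0.760×10⁻³
Alumina ceramic has the largest M.

alumina ceramic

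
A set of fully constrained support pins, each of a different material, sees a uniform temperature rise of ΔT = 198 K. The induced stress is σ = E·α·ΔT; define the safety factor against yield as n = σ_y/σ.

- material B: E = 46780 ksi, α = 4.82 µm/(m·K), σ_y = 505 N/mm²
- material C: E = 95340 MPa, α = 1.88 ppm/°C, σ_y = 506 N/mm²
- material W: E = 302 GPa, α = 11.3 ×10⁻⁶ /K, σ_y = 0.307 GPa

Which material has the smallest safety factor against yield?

material W

Converting E to GPa, α to ×10⁻⁶/K, σ_y to MPa, then σ and n for each:
  material B: E = 322.5, α = 4.82, σ_y = 505.0 → σ = 308 MPa, n = 1.64
  material C: E = 95.34, α = 1.88, σ_y = 506.0 → σ = 35.5 MPa, n = 14.3
  material W: E = 302.0, α = 11.3, σ_y = 307.0 → σ = 676 MPa, n = 0.454
Material W has the lowest safety factor, n = 0.454.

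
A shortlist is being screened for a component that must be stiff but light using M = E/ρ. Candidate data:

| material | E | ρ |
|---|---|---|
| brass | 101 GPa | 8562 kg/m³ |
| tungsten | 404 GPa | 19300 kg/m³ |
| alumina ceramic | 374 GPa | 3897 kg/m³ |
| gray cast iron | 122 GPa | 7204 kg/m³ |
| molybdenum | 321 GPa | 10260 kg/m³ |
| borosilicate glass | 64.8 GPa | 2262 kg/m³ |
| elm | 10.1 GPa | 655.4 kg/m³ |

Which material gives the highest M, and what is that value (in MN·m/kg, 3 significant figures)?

Computing M directly (units already consistent):
  alumina ceramic: M = 96.0 MN·m/kg
  molybdenum: M = 31.3 MN·m/kg
  borosilicate glass: M = 28.6 MN·m/kg
  tungsten: M = 20.9 MN·m/kg
  gray cast iron: M = 16.9 MN·m/kg
  elm: M = 15.4 MN·m/kg
  brass: M = 11.8 MN·m/kg
Alumina ceramic ranks first.

alumina ceramic, M = 96.0 MN·m/kg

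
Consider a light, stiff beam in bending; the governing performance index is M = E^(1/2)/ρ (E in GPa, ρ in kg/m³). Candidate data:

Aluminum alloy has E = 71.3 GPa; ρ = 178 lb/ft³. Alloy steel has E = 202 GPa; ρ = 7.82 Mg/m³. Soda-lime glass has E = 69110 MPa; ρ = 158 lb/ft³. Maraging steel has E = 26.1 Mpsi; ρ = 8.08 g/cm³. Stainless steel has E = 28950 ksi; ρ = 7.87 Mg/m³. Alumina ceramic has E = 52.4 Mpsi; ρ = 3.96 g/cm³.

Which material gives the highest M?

alumina ceramic

After converting to SI:
  aluminum alloy: E = 71.30 GPa, ρ = 2851 kg/m³
  alloy steel: E = 202.0 GPa, ρ = 7820 kg/m³
  soda-lime glass: E = 69.11 GPa, ρ = 2531 kg/m³
  maraging steel: E = 180.0 GPa, ρ = 8080 kg/m³
  stainless steel: E = 199.6 GPa, ρ = 7870 kg/m³
  alumina ceramic: E = 361.3 GPa, ρ = 3960 kg/m³
  alumina ceramic: M = 4.80×10⁻³
  soda-lime glass: M = 3.28×10⁻³
  aluminum alloy: M = 2.96×10⁻³
  alloy steel: M = 1.82×10⁻³
  stainless steel: M = 1.80×10⁻³
  maraging steel: M = 1.66×10⁻³
Alumina ceramic ranks first.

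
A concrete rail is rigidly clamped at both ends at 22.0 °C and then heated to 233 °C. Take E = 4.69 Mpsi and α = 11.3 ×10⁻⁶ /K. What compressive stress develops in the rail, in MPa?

77.1 MPa

E = 4.69 Mpsi = 32.34 GPa.
ΔT = 211.0 K. Constrained thermal stress σ = E·α·ΔT = 32.34×10³ MPa × 11.3×10⁻⁶ × 211.0 = 77.1 MPa (compressive).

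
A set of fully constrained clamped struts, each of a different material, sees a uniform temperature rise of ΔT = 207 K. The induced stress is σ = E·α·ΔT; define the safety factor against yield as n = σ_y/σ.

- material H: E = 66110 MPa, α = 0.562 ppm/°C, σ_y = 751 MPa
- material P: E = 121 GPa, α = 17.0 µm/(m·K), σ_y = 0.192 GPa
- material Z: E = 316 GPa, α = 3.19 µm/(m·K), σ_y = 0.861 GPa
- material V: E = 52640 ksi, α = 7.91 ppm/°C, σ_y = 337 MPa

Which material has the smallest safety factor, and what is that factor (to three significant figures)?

material P, n = 0.451

Per material, after unit conversion:
  material H: E = 66.11, α = 0.562, σ_y = 751.0 → σ = 7.69 MPa, n = 97.6
  material P: E = 121.0, α = 17.0, σ_y = 192.0 → σ = 426 MPa, n = 0.451
  material Z: E = 316.0, α = 3.19, σ_y = 861.0 → σ = 209 MPa, n = 4.13
  material V: E = 362.9, α = 7.91, σ_y = 337.0 → σ = 594 MPa, n = 0.567
Material P has the lowest safety factor, n = 0.451.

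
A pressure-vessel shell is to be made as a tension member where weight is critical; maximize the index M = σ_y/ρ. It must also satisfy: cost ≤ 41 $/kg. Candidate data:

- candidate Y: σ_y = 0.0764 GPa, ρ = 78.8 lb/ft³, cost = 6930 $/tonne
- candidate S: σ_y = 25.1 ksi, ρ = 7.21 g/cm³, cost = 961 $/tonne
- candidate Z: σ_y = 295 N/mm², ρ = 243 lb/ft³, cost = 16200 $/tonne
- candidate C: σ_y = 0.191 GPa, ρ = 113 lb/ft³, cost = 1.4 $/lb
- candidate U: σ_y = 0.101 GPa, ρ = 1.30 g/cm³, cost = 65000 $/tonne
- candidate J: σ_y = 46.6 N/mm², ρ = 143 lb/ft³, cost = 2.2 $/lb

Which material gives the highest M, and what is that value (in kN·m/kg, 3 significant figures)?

Screen on constraints: cost ≤ 41 $/kg. Survivors: candidate Y, candidate S, candidate Z, candidate C, candidate J.
Convert each candidate to consistent units, then evaluate M:
  candidate Y: σ_y = 76.40 MPa, ρ = 1262 kg/m³
  candidate S: σ_y = 173.1 MPa, ρ = 7210 kg/m³
  candidate Z: σ_y = 295.0 MPa, ρ = 3892 kg/m³
  candidate C: σ_y = 191.0 MPa, ρ = 1810 kg/m³
  candidate J: σ_y = 46.60 MPa, ρ = 2291 kg/m³
  candidate C: M = 106 kN·m/kg
  candidate Z: M = 75.8 kN·m/kg
  candidate Y: M = 60.5 kN·m/kg
  candidate S: M = 24.0 kN·m/kg
  candidate J: M = 20.3 kN·m/kg
Candidate C has the largest M.

candidate C, M = 106 kN·m/kg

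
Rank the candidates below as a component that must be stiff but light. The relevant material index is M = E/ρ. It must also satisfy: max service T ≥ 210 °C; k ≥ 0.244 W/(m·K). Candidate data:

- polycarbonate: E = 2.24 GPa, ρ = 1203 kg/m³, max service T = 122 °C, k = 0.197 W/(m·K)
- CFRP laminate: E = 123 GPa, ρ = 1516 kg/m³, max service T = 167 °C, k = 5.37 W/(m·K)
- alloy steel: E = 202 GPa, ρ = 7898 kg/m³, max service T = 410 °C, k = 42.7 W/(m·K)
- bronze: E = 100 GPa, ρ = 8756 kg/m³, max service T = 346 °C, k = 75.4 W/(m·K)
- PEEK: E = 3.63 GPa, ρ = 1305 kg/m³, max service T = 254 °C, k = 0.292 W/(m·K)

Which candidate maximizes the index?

alloy steel

Screen on constraints: max service T ≥ 210 °C; k ≥ 0.244 W/(m·K). Survivors: alloy steel, bronze, PEEK.
Evaluate M for each candidate:
  alloy steel: M = 25.6 MN·m/kg
  bronze: M = 11.4 MN·m/kg
  PEEK: M = 2.78 MN·m/kg
Alloy steel ranks first.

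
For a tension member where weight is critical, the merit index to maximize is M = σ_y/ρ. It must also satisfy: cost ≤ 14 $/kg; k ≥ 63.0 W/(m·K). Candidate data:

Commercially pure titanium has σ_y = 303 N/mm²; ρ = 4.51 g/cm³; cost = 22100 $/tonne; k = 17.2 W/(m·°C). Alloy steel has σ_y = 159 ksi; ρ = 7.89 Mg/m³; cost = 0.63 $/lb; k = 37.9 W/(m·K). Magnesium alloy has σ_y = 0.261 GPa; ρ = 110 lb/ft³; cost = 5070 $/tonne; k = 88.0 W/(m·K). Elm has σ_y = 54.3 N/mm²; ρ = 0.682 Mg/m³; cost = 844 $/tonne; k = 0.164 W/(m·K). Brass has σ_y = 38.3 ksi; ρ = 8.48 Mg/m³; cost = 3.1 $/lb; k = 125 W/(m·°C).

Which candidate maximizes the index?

magnesium alloy

Screen on constraints: cost ≤ 14 $/kg; k ≥ 63.0 W/(m·K). Survivors: magnesium alloy, brass.
Putting every candidate on a common basis:
  magnesium alloy: σ_y = 261.0 MPa, ρ = 1762 kg/m³
  brass: σ_y = 264.1 MPa, ρ = 8480 kg/m³
  magnesium alloy: M = 148 kN·m/kg
  brass: M = 31.1 kN·m/kg
Magnesium alloy ranks first.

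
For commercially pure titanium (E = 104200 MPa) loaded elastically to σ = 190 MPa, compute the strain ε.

1.82×10⁻³

E = 104200 MPa = 104.2 GPa = 104200 MPa.
ε = σ/E = 190 / 104200 = 1.82×10⁻³.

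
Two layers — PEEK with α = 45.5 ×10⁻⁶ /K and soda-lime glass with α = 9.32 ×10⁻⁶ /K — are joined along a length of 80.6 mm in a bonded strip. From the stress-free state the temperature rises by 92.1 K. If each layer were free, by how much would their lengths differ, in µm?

269 µm

Δα = |45.5 − 9.32|×10⁻⁶/K = 36.2×10⁻⁶/K.
ΔL_mismatch = Δα·L·ΔT = 36.2×10⁻⁶ × 80.6 mm × 92.1 K = 269 µm.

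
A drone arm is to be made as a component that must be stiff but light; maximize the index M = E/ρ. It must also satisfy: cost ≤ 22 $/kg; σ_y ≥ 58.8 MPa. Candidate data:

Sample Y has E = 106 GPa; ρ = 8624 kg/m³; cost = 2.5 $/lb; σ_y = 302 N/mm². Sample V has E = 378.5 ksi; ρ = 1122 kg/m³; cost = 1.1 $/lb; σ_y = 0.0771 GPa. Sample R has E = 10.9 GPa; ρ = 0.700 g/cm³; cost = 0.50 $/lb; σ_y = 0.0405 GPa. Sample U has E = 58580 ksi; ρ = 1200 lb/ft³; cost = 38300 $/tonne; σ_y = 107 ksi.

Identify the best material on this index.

sample Y

Screen on constraints: cost ≤ 22 $/kg; σ_y ≥ 58.8 MPa. Survivors: sample Y, sample V.
Putting every candidate on a common basis:
  sample Y: E = 106.0 GPa, ρ = 8624 kg/m³
  sample V: E = 2.610 GPa, ρ = 1122 kg/m³
  sample Y: M = 12.3 MN·m/kg
  sample V: M = 2.33 MN·m/kg
The maximum is for sample Y.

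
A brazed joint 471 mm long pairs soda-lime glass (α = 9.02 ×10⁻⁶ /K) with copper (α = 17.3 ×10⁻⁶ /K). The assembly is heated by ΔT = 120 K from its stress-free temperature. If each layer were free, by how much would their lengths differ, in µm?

Δα = |9.02 − 17.3|×10⁻⁶/K = 8.28×10⁻⁶/K.
ΔL_mismatch = Δα·L·ΔT = 8.28×10⁻⁶ × 471.0 mm × 120.0 K = 468 µm.

468 µm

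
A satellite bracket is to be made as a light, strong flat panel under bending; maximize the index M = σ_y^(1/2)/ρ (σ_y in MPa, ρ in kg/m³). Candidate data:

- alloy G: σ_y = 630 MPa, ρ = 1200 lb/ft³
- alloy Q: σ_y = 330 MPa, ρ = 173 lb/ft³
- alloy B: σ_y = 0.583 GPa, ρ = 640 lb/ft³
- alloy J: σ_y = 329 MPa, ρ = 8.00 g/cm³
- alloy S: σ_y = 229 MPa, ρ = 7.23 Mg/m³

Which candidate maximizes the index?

alloy Q

Putting every candidate on a common basis:
  alloy G: σ_y = 630.0 MPa, ρ = 19220 kg/m³
  alloy Q: σ_y = 330.0 MPa, ρ = 2771 kg/m³
  alloy B: σ_y = 583.0 MPa, ρ = 10250 kg/m³
  alloy J: σ_y = 329.0 MPa, ρ = 8000 kg/m³
  alloy S: σ_y = 229.0 MPa, ρ = 7230 kg/m³
  alloy Q: M = 6.56×10⁻³
  alloy B: M = 2.36×10⁻³
  alloy J: M = 2.27×10⁻³
  alloy S: M = 2.09×10⁻³
  alloy G: M = 1.31×10⁻³
The maximum is for alloy Q.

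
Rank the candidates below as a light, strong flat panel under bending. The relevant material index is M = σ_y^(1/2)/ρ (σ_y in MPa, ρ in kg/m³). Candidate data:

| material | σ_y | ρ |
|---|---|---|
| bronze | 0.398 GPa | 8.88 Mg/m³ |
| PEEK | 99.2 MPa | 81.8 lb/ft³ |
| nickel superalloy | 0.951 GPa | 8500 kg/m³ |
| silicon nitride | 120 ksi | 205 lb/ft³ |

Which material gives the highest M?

silicon nitride

Convert each candidate to consistent units, then evaluate M:
  bronze: σ_y = 398.0 MPa, ρ = 8880 kg/m³
  PEEK: σ_y = 99.20 MPa, ρ = 1310 kg/m³
  nickel superalloy: σ_y = 951.0 MPa, ρ = 8500 kg/m³
  silicon nitride: σ_y = 827.4 MPa, ρ = 3284 kg/m³
  silicon nitride: M = 8.76×10⁻³
  PEEK: M = 7.60×10⁻³
  nickel superalloy: M = 3.63×10⁻³
  bronze: M = 2.25×10⁻³
Highest index: silicon nitride.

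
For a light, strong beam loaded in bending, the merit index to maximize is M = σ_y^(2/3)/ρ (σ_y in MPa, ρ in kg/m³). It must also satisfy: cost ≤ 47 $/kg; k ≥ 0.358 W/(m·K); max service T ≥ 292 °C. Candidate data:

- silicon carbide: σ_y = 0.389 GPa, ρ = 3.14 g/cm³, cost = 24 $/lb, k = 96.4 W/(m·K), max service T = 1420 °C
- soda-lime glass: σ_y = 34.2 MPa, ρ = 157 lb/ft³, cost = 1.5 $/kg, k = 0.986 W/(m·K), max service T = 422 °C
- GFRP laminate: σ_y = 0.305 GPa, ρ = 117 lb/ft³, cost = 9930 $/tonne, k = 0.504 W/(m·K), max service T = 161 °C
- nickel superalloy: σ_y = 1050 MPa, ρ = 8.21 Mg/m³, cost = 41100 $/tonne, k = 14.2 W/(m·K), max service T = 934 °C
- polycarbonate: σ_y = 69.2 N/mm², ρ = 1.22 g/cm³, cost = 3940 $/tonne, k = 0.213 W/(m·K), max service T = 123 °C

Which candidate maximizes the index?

nickel superalloy

Screen on constraints: cost ≤ 47 $/kg; k ≥ 0.358 W/(m·K); max service T ≥ 292 °C. Survivors: soda-lime glass, nickel superalloy.
Normalizing units and computing the index:
  soda-lime glass: σ_y = 34.20 MPa, ρ = 2515 kg/m³
  nickel superalloy: σ_y = 1050 MPa, ρ = 8210 kg/m³
  nickel superalloy: M = 12.6×10⁻³
  soda-lime glass: M = 4.19×10⁻³
Nickel superalloy ranks first.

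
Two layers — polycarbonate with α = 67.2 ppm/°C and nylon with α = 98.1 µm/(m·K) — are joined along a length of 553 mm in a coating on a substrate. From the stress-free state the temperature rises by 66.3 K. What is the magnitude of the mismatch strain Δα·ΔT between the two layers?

2.05×10⁻³

Δα = |67.2 − 98.1|×10⁻⁶/K = 30.9×10⁻⁶/K.
Mismatch strain = Δα·ΔT = 30.9×10⁻⁶ × 66.3 = 2.05×10⁻³.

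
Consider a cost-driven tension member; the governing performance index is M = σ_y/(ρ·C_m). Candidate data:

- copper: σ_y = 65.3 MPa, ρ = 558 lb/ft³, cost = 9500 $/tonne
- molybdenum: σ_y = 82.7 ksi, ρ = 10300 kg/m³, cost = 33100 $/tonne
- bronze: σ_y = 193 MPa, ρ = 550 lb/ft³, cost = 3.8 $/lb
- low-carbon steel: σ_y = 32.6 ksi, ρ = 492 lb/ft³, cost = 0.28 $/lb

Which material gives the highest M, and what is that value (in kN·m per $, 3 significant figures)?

Putting every candidate on a common basis:
  copper: σ_y = 65.30 MPa, ρ = 8938 kg/m³, cost = 9.500 $/kg
  molybdenum: σ_y = 570.2 MPa, ρ = 10300 kg/m³, cost = 33.10 $/kg
  bronze: σ_y = 193.0 MPa, ρ = 8810 kg/m³, cost = 8.377 $/kg
  low-carbon steel: σ_y = 224.8 MPa, ρ = 7881 kg/m³, cost = 0.6173 $/kg
  low-carbon steel: M = 46.2 kN·m per $
  bronze: M = 2.61 kN·m per $
  molybdenum: M = 1.67 kN·m per $
  copper: M = 0.769 kN·m per $
Highest index: low-carbon steel.

low-carbon steel, M = 46.2 kN·m per $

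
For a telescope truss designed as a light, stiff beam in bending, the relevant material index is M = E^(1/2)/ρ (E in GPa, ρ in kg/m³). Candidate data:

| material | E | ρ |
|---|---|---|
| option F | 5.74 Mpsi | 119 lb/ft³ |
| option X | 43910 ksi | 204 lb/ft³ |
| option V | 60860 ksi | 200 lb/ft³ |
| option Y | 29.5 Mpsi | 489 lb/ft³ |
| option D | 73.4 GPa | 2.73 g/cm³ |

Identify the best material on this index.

In SI units:
  option F: E = 39.58 GPa, ρ = 1906 kg/m³
  option X: E = 302.7 GPa, ρ = 3268 kg/m³
  option V: E = 419.6 GPa, ρ = 3204 kg/m³
  option Y: E = 203.4 GPa, ρ = 7833 kg/m³
  option D: E = 73.40 GPa, ρ = 2730 kg/m³
  option V: M = 6.39×10⁻³
  option X: M = 5.32×10⁻³
  option F: M = 3.30×10⁻³
  option D: M = 3.14×10⁻³
  option Y: M = 1.82×10⁻³
The maximum is for option V.

option V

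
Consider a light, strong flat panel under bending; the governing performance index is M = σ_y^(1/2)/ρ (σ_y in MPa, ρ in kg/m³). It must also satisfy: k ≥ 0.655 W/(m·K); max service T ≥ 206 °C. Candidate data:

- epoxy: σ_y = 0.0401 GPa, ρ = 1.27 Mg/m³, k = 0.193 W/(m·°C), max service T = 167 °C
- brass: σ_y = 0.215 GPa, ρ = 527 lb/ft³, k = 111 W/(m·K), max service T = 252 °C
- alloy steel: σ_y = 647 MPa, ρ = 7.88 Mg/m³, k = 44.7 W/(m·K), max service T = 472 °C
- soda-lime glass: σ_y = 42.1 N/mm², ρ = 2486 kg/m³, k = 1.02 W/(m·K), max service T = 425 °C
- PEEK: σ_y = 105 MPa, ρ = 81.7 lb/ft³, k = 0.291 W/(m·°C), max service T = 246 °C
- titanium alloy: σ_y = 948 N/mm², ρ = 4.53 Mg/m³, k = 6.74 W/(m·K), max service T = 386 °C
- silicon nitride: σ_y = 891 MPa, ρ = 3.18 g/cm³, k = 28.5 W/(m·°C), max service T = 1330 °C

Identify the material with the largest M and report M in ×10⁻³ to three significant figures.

silicon nitride, M = 9.39×10⁻³

Screen on constraints: k ≥ 0.655 W/(m·K); max service T ≥ 206 °C. Survivors: brass, alloy steel, soda-lime glass, titanium alloy, silicon nitride.
In SI units:
  brass: σ_y = 215.0 MPa, ρ = 8442 kg/m³
  alloy steel: σ_y = 647.0 MPa, ρ = 7880 kg/m³
  soda-lime glass: σ_y = 42.10 MPa, ρ = 2486 kg/m³
  titanium alloy: σ_y = 948.0 MPa, ρ = 4530 kg/m³
  silicon nitride: σ_y = 891.0 MPa, ρ = 3180 kg/m³
  silicon nitride: M = 9.39×10⁻³
  titanium alloy: M = 6.80×10⁻³
  alloy steel: M = 3.23×10⁻³
  soda-lime glass: M = 2.61×10⁻³
  brass: M = 1.74×10⁻³
Highest index: silicon nitride.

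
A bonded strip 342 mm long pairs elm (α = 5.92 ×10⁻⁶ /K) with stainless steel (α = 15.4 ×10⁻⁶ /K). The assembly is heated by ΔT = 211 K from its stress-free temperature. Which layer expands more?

α(elm) = 5.92×10⁻⁶/K vs α(stainless steel) = 15.4×10⁻⁶/K.
Higher α expands more for the same ΔT: stainless steel.

stainless steel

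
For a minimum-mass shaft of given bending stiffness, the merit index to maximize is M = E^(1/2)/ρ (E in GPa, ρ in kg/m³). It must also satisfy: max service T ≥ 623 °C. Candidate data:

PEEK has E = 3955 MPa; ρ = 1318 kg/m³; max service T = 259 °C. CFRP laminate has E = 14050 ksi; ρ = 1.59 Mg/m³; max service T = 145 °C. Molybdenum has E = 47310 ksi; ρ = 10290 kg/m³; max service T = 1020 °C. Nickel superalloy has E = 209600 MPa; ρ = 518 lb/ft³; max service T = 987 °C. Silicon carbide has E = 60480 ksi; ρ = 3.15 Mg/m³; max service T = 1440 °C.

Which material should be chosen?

Screen on constraints: max service T ≥ 623 °C. Survivors: molybdenum, nickel superalloy, silicon carbide.
Normalizing units and computing the index:
  molybdenum: E = 326.2 GPa, ρ = 10290 kg/m³
  nickel superalloy: E = 209.6 GPa, ρ = 8298 kg/m³
  silicon carbide: E = 417.0 GPa, ρ = 3150 kg/m³
  silicon carbide: M = 6.48×10⁻³
  molybdenum: M = 1.76×10⁻³
  nickel superalloy: M = 1.74×10⁻³
Highest index: silicon carbide.

silicon carbide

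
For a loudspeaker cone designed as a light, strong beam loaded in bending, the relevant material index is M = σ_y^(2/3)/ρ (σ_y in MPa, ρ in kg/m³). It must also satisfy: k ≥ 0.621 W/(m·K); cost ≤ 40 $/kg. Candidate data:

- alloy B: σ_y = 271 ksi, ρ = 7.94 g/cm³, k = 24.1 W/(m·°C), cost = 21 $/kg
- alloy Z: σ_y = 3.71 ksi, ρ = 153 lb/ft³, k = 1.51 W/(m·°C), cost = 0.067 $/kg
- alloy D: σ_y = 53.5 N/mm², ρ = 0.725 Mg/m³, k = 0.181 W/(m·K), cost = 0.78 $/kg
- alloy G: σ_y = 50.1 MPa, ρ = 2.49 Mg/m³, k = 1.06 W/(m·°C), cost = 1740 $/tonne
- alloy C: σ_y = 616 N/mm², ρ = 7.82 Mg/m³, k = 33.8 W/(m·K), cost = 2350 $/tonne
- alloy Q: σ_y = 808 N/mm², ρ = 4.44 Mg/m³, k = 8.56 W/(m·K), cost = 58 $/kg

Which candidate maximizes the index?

alloy B

Screen on constraints: k ≥ 0.621 W/(m·K); cost ≤ 40 $/kg. Survivors: alloy B, alloy Z, alloy G, alloy C.
Putting every candidate on a common basis:
  alloy B: σ_y = 1868 MPa, ρ = 7940 kg/m³
  alloy Z: σ_y = 25.58 MPa, ρ = 2451 kg/m³
  alloy G: σ_y = 50.10 MPa, ρ = 2490 kg/m³
  alloy C: σ_y = 616.0 MPa, ρ = 7820 kg/m³
  alloy B: M = 19.1×10⁻³
  alloy C: M = 9.26×10⁻³
  alloy G: M = 5.46×10⁻³
  alloy Z: M = 3.54×10⁻³
Alloy B has the largest M.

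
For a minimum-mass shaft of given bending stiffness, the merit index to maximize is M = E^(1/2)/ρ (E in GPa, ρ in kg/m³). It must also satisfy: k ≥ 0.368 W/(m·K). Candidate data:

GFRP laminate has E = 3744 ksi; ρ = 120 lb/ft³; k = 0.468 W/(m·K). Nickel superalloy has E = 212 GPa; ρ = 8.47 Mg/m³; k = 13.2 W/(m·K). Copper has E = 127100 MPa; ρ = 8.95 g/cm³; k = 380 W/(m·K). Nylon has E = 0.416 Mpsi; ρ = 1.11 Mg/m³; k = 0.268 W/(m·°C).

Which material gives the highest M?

Screen on constraints: k ≥ 0.368 W/(m·K). Survivors: GFRP laminate, nickel superalloy, copper.
Convert each candidate to consistent units, then evaluate M:
  GFRP laminate: E = 25.81 GPa, ρ = 1922 kg/m³
  nickel superalloy: E = 212.0 GPa, ρ = 8470 kg/m³
  copper: E = 127.1 GPa, ρ = 8950 kg/m³
  GFRP laminate: M = 2.64×10⁻³
  nickel superalloy: M = 1.72×10⁻³
  copper: M = 1.26×10⁻³
GFRP laminate ranks first.

GFRP laminate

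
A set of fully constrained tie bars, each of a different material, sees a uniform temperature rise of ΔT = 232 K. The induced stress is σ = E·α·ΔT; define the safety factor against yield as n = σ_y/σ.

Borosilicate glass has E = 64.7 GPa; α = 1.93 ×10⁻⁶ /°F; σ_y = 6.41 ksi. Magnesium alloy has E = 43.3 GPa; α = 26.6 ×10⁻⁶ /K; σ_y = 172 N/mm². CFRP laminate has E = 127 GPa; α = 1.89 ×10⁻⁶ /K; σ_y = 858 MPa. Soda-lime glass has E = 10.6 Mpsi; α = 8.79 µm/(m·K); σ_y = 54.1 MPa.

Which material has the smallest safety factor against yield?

soda-lime glass

Per material, after unit conversion:
  borosilicate glass: E = 64.70, α = 3.47, σ_y = 44.20 → σ = 52.1 MPa, n = 0.848
  magnesium alloy: E = 43.30, α = 26.6, σ_y = 172.0 → σ = 267 MPa, n = 0.644
  CFRP laminate: E = 127.0, α = 1.89, σ_y = 858.0 → σ = 55.7 MPa, n = 15.4
  soda-lime glass: E = 73.08, α = 8.79, σ_y = 54.10 → σ = 149 MPa, n = 0.363
Smallest n: soda-lime glass with n = 0.363.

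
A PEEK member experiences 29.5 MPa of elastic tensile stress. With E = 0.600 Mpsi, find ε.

E = 0.600 Mpsi = 4.137 GPa = 4137 MPa.
ε = σ/E = 29.5 / 4137 = 7.13×10⁻³.

7.13×10⁻³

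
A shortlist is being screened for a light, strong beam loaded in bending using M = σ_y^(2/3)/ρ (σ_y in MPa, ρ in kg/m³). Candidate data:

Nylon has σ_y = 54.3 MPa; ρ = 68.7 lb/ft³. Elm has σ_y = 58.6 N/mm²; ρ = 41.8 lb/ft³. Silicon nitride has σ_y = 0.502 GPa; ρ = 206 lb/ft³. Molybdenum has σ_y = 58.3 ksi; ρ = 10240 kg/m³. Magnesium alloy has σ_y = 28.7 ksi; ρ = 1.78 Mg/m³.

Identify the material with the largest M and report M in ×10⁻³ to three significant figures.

In SI units:
  nylon: σ_y = 54.30 MPa, ρ = 1100 kg/m³
  elm: σ_y = 58.60 MPa, ρ = 669.6 kg/m³
  silicon nitride: σ_y = 502.0 MPa, ρ = 3300 kg/m³
  molybdenum: σ_y = 402.0 MPa, ρ = 10240 kg/m³
  magnesium alloy: σ_y = 197.9 MPa, ρ = 1780 kg/m³
  elm: M = 22.5×10⁻³
  silicon nitride: M = 19.1×10⁻³
  magnesium alloy: M = 19.1×10⁻³
  nylon: M = 13.0×10⁻³
  molybdenum: M = 5.32×10⁻³
Highest index: elm.

elm, M = 22.5×10⁻³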